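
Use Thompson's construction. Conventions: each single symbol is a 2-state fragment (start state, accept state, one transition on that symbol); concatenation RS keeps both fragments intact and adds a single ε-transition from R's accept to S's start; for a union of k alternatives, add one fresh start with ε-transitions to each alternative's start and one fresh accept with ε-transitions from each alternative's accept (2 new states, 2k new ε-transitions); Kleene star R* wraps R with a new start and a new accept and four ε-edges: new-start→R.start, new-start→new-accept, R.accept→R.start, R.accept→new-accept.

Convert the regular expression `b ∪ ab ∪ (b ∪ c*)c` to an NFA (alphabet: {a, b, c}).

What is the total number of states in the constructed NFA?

Per subexpression:
Each of the 6 symbol leaves contributes a 2-state fragment.
  ab : 4 states
  c* : 4 states
  b ∪ c* : 8 states
  (b ∪ c*)c : 10 states
  b ∪ ab ∪ (b ∪ c*)c : 18 states

18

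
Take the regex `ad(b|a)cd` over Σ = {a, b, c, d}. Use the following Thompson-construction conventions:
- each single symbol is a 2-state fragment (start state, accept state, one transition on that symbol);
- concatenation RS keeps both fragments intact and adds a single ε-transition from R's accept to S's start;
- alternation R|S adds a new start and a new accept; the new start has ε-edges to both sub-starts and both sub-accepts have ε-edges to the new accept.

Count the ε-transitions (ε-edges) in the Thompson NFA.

Building bottom-up:
Each of the 6 symbol leaves contributes 0 ε-transitions.
  b|a — 4 ε-transitions
  ad(b|a)cd — 8 ε-transitions

8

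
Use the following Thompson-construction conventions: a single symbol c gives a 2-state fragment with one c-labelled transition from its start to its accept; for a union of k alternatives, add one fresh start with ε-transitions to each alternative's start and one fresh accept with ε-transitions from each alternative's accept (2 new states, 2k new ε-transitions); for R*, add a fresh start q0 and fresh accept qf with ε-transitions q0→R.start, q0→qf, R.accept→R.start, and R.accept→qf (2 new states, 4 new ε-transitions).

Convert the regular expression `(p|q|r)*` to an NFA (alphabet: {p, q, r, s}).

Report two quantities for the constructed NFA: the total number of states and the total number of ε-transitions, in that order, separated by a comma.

10, 10

Per subexpression:
Each of the 3 symbol leaves contributes 2 states and 0 ε-transitions.
  p|q|r = 8 states, 6 ε-transitions
  (p|q|r)* = 10 states, 10 ε-transitions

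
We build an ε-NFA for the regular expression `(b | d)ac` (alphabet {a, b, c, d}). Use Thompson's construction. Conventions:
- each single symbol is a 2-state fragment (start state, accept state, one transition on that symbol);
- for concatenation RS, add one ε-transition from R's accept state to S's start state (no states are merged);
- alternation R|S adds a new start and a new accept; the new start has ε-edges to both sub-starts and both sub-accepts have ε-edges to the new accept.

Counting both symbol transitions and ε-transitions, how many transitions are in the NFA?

10

Building bottom-up:
Each of the 4 symbol leaves contributes 1 transition (1 symbol, 0 ε).
  b | d — 6 transitions (2 symbol, 4 ε)
  (b | d)ac — 10 transitions (4 symbol, 6 ε)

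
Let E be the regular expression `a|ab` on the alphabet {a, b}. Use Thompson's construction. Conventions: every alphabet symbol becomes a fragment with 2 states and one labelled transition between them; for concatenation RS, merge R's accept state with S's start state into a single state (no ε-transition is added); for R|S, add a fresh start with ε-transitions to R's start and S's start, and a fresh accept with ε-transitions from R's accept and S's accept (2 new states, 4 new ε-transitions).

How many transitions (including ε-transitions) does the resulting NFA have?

7

Building bottom-up:
Each of the 3 symbol leaves contributes 1 transition (1 symbol, 0 ε).
  ab : 2 transitions (2 symbol, 0 ε)
  a|ab : 7 transitions (3 symbol, 4 ε)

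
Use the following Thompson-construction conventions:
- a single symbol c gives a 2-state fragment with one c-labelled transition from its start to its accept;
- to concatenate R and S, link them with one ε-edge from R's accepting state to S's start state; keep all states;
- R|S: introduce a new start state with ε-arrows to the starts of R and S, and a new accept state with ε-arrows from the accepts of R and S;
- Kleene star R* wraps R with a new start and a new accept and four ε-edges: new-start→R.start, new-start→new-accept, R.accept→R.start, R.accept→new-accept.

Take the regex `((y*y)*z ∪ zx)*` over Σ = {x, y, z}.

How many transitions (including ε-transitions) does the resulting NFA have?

Bottom-up over the parse tree:
Each of the 5 symbol leaves contributes 1 transition (1 symbol, 0 ε).
  y* → 5 transitions (1 symbol, 4 ε)
  y*y → 7 transitions (2 symbol, 5 ε)
  (y*y)* → 11 transitions (2 symbol, 9 ε)
  (y*y)*z → 13 transitions (3 symbol, 10 ε)
  zx → 3 transitions (2 symbol, 1 ε)
  (y*y)*z ∪ zx → 20 transitions (5 symbol, 15 ε)
  ((y*y)*z ∪ zx)* → 24 transitions (5 symbol, 19 ε)

24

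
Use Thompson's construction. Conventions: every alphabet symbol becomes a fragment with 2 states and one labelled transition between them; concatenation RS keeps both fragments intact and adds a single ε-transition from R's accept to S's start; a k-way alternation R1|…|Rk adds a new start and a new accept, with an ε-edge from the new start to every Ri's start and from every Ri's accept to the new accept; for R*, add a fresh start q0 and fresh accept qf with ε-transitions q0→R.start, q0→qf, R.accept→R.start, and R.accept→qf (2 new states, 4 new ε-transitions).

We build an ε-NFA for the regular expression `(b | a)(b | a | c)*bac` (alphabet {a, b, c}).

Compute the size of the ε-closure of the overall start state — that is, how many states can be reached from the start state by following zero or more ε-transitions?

Compute the ε-closure size of each fragment's start state recursively; a symbol fragment's start has no outgoing ε-edge, so its closure is just itself (size 1).
  b | a : new start ε-reaches every alternative's start; none of them accept ε, so the new accept is not reached: |closure| = 1 + 1 + 1 = 3
  b | a | c : new start ε-reaches every alternative's start; none of them accept ε, so the new accept is not reached: |closure| = 1 + 1 + 1 + 1 = 4
  (b | a | c)* : |closure| = 1 (new start) + 4 (body) + 1 (new accept) = 6
  (b | a)(b | a | c)*bac : |closure| equals the left operand's closure size = 3 (its accept is not ε-reachable, so the closure stops there)

3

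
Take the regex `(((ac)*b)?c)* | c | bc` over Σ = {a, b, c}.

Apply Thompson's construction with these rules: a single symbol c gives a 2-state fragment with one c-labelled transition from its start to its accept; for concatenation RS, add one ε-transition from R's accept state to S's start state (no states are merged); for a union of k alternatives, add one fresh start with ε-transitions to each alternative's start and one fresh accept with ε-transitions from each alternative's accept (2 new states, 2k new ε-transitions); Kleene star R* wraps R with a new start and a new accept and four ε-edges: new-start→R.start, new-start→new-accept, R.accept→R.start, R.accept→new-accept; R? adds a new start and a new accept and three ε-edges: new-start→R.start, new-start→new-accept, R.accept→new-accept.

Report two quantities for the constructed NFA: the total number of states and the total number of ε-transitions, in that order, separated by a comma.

22, 21

Per subexpression:
Each of the 7 symbol leaves contributes 2 states and 0 ε-transitions.
  ac — 4 states, 1 ε-transition
  (ac)* — 6 states, 5 ε-transitions
  (ac)*b — 8 states, 6 ε-transitions
  ((ac)*b)? — 10 states, 9 ε-transitions
  ((ac)*b)?c — 12 states, 10 ε-transitions
  (((ac)*b)?c)* — 14 states, 14 ε-transitions
  bc — 4 states, 1 ε-transition
  (((ac)*b)?c)* | c | bc — 22 states, 21 ε-transitions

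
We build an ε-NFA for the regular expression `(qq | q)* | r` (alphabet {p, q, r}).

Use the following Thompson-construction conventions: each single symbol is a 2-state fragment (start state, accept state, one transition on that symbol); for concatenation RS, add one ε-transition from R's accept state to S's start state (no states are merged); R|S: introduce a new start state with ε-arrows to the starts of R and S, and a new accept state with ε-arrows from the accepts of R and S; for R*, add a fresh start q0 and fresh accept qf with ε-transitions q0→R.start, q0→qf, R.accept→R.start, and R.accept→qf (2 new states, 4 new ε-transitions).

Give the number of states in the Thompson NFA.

14

Per subexpression:
Each of the 4 symbol leaves contributes a 2-state fragment.
  qq : 4 states
  qq | q : 8 states
  (qq | q)* : 10 states
  (qq | q)* | r : 14 states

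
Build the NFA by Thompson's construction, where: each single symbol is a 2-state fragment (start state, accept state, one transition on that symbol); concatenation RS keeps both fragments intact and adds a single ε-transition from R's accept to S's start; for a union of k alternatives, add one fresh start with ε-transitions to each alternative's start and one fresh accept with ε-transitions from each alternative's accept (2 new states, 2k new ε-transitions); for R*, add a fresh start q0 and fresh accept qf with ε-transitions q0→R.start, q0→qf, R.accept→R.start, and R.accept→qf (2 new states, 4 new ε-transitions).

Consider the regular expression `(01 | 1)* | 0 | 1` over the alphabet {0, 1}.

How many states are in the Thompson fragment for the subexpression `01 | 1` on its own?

Fragment for `01 | 1`:
Each of the 3 symbol leaves contributes a 2-state fragment.
  01 = 4 states
  01 | 1 = 8 states

8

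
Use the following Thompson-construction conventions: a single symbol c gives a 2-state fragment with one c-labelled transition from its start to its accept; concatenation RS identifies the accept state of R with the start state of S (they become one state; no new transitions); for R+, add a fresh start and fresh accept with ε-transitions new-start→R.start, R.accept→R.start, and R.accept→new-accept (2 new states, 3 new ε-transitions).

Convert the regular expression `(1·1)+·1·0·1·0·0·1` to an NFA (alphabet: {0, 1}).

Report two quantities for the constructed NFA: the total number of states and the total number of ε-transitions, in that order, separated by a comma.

11, 3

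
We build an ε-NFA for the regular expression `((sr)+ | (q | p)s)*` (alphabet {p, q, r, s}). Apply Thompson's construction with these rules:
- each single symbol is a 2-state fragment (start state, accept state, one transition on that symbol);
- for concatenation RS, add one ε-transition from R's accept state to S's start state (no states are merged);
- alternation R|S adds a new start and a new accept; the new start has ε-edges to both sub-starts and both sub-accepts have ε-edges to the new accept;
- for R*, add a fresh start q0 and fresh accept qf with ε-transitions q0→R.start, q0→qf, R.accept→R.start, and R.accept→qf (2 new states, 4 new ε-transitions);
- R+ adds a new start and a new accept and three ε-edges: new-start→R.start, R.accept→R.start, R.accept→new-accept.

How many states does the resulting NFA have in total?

Per subexpression:
Each of the 5 symbol leaves contributes a 2-state fragment.
  sr = 4 states
  (sr)+ = 6 states
  q | p = 6 states
  (q | p)s = 8 states
  (sr)+ | (q | p)s = 16 states
  ((sr)+ | (q | p)s)* = 18 states

18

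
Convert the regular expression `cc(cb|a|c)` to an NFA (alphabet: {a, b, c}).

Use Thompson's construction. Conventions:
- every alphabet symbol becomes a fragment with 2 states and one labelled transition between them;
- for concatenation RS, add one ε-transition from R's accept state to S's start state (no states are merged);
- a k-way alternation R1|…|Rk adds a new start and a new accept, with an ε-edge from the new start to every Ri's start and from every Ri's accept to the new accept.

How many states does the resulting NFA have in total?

Building bottom-up:
Each of the 6 symbol leaves contributes a 2-state fragment.
  cb = 4 states
  cb|a|c = 10 states
  cc(cb|a|c) = 14 states

14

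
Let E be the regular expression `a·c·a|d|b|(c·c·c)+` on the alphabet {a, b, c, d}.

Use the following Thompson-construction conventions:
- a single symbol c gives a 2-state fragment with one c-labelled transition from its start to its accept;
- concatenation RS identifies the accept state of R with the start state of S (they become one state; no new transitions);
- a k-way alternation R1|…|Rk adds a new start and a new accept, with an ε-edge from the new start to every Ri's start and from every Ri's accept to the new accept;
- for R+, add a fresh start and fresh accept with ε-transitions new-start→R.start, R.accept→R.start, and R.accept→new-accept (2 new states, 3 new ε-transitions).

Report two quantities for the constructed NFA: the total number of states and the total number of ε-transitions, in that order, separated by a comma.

16, 11

Recursing over subexpressions:
Each of the 8 symbol leaves contributes 2 states and 0 ε-transitions.
  a·c·a : 4 states, 0 ε-transitions
  c·c·c : 4 states, 0 ε-transitions
  (c·c·c)+ : 6 states, 3 ε-transitions
  a·c·a|d|b|(c·c·c)+ : 16 states, 11 ε-transitions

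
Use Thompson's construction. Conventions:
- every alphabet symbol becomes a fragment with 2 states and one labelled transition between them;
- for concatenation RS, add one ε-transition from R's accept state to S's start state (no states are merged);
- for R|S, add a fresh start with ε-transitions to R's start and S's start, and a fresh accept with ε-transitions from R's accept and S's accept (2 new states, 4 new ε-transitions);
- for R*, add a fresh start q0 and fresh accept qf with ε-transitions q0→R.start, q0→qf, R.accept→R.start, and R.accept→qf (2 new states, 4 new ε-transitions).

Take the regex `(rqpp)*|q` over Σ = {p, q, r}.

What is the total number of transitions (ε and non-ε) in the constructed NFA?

Per subexpression:
Each of the 5 symbol leaves contributes 1 transition (1 symbol, 0 ε).
  rqpp = 7 transitions (4 symbol, 3 ε)
  (rqpp)* = 11 transitions (4 symbol, 7 ε)
  (rqpp)*|q = 16 transitions (5 symbol, 11 ε)

16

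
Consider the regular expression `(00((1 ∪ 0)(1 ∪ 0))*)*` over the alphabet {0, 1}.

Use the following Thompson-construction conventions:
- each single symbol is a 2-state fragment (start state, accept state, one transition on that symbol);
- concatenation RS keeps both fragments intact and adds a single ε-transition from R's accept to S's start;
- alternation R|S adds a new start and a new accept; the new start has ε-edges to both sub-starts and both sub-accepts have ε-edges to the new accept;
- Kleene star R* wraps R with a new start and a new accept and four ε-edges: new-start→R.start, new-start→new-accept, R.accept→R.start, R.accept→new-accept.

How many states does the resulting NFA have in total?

20

Recursing over subexpressions:
Each of the 6 symbol leaves contributes a 2-state fragment.
  1 ∪ 0 → 6 states
  1 ∪ 0 → 6 states
  (1 ∪ 0)(1 ∪ 0) → 12 states
  ((1 ∪ 0)(1 ∪ 0))* → 14 states
  00((1 ∪ 0)(1 ∪ 0))* → 18 states
  (00((1 ∪ 0)(1 ∪ 0))*)* → 20 states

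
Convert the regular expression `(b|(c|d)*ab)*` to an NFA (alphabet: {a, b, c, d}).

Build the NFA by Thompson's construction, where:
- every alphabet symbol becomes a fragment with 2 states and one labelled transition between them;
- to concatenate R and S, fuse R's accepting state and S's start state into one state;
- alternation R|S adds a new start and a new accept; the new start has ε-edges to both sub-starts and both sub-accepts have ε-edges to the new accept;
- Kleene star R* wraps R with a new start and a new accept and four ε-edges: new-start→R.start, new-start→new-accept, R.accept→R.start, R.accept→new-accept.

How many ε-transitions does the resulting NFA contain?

16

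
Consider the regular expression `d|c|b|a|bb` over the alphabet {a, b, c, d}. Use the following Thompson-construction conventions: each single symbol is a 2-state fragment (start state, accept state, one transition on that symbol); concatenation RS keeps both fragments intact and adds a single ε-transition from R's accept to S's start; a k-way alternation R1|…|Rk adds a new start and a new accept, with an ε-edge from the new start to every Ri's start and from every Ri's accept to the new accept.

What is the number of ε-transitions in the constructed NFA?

11

Building bottom-up:
Each of the 6 symbol leaves contributes 0 ε-transitions.
  bb — 1 ε-transition
  d|c|b|a|bb — 11 ε-transitions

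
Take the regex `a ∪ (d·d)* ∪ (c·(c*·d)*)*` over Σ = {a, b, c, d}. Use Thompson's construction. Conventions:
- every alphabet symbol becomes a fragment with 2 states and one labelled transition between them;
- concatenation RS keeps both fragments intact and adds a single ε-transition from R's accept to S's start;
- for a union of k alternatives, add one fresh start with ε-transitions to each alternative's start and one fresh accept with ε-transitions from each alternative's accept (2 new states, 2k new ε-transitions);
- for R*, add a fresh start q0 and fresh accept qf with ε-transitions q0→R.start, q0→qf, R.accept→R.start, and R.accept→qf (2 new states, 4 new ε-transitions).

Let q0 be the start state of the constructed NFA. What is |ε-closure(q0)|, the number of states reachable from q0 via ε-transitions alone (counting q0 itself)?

9

Let C(F) = |ε-closure(F.start)| within fragment F, and note whether F accepts ε. Symbol fragments have C = 1 and do not accept ε. Then:
  d·d — |ε-closure| equals the left operand's closure size = 1 (its accept is not ε-reachable, so the closure stops there)
  (d·d)* — |ε-closure| = 1 (new start) + 1 (body) + 1 (new accept) = 3
  c* — new start has ε-edges to the inner start and to the new accept, so |ε-closure| = 2 + 1 = 3
  c*·d — the left operand accepts ε, so the closure extends into the next operand (via the concat ε-link); |ε-closure| = 3 + 1 = 4
  (c*·d)* — |ε-closure| = 1 (new start) + 4 (body) + 1 (new accept) = 6
  c·(c*·d)* — |ε-closure| equals the left operand's closure size = 1 (its accept is not ε-reachable, so the closure stops there)
  (c·(c*·d)*)* — |ε-closure| = 1 (new start) + 1 (body) + 1 (new accept) = 3
  a ∪ (d·d)* ∪ (c·(c*·d)*)* — |ε-closure| = 1 (new start) + (1 + 3 + 3) + 1 (new accept, since some branch ε-reaches its own accept) = 9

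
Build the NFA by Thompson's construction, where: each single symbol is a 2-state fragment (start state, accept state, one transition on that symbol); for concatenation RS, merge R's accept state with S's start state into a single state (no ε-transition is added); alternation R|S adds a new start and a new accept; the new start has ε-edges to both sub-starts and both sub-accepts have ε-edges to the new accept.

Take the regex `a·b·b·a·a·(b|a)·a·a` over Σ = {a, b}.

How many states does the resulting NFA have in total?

13

Bottom-up over the parse tree:
Each of the 9 symbol leaves contributes a 2-state fragment.
  b|a = 6 states
  a·b·b·a·a·(b|a)·a·a = 13 states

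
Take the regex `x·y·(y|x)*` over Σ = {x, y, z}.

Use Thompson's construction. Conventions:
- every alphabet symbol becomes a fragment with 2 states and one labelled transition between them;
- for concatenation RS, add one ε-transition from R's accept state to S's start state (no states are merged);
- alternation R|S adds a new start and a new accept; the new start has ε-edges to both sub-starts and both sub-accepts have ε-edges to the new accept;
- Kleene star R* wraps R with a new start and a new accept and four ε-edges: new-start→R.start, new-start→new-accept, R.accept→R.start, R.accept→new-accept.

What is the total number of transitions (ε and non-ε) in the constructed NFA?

14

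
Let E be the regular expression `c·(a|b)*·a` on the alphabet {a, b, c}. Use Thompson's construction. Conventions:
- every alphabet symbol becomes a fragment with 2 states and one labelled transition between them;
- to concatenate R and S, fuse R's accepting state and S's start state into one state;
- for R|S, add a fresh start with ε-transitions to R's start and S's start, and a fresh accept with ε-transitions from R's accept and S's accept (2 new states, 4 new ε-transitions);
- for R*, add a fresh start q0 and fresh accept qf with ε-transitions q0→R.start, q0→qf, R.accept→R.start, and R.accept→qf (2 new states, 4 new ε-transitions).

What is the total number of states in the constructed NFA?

10

Per subexpression:
Each of the 4 symbol leaves contributes a 2-state fragment.
  a|b — 6 states
  (a|b)* — 8 states
  c·(a|b)*·a — 10 states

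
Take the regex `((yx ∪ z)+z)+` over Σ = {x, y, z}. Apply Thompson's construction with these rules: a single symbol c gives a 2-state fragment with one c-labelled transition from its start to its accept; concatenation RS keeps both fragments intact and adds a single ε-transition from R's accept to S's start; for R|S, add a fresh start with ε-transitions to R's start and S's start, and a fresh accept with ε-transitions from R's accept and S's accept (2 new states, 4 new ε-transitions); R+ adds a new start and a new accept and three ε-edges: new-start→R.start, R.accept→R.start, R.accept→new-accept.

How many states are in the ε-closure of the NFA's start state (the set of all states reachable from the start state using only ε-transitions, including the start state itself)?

5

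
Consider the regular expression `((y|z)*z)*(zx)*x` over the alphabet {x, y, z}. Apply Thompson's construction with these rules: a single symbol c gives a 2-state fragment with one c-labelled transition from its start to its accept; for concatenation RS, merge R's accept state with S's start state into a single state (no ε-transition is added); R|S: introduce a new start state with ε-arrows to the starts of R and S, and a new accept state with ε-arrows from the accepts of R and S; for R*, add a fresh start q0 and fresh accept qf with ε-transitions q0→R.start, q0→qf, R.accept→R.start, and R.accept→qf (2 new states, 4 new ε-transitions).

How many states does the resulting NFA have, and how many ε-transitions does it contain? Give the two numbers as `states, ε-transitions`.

By structural recursion:
Each of the 6 symbol leaves contributes 2 states and 0 ε-transitions.
  y|z → 6 states, 4 ε-transitions
  (y|z)* → 8 states, 8 ε-transitions
  (y|z)*z → 9 states, 8 ε-transitions
  ((y|z)*z)* → 11 states, 12 ε-transitions
  zx → 3 states, 0 ε-transitions
  (zx)* → 5 states, 4 ε-transitions
  ((y|z)*z)*(zx)*x → 16 states, 16 ε-transitions

16, 16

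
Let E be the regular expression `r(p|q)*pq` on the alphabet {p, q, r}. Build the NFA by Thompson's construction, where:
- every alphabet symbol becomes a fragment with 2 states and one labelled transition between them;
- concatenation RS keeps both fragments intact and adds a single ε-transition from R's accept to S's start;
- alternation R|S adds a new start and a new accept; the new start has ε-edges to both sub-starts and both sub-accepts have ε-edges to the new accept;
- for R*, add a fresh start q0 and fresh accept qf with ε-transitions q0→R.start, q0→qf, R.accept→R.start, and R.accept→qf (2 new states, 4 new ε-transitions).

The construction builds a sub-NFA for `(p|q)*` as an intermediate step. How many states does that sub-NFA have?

8

Fragment for `(p|q)*`:
Each of the 2 symbol leaves contributes a 2-state fragment.
  p|q : 6 states
  (p|q)* : 8 states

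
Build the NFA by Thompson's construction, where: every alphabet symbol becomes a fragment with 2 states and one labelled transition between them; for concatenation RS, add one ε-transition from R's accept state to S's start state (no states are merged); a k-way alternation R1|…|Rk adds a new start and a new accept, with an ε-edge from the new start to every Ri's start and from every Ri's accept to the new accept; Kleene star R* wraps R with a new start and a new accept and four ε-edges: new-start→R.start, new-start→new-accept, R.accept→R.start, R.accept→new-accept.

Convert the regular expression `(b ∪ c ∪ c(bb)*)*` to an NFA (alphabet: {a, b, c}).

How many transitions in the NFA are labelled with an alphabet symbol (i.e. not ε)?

Recursing over subexpressions:
Each of the 5 symbol leaves contributes exactly 1 symbol transition.
  bb → 2 symbol transitions
  (bb)* → 2 symbol transitions
  c(bb)* → 3 symbol transitions
  b ∪ c ∪ c(bb)* → 5 symbol transitions
  (b ∪ c ∪ c(bb)*)* → 5 symbol transitions

5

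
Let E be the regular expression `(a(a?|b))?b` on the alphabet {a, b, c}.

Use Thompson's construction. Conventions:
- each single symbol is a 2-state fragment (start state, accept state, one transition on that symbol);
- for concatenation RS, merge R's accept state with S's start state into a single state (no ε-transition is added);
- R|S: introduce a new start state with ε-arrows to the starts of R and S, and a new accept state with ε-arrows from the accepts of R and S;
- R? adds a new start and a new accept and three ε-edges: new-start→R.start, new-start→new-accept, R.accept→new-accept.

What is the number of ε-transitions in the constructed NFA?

10

Bottom-up over the parse tree:
Each of the 4 symbol leaves contributes 0 ε-transitions.
  a? → 3 ε-transitions
  a?|b → 7 ε-transitions
  a(a?|b) → 7 ε-transitions
  (a(a?|b))? → 10 ε-transitions
  (a(a?|b))?b → 10 ε-transitions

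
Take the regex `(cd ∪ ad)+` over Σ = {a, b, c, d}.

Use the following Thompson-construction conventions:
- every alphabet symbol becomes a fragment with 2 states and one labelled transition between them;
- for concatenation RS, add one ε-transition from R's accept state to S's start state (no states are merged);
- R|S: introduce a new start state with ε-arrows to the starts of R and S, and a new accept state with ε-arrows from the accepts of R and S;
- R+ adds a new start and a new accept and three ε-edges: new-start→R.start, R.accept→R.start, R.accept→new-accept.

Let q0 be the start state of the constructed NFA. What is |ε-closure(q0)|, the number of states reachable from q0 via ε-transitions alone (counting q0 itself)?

4

Work bottom-up. For each fragment F, track |ε-closure(F.start)| and whether F's accept lies in that closure (i.e. whether F accepts ε). A single-symbol fragment has closure size 1 and does not accept ε.
  cd — |ε-closure| equals the left operand's closure size = 1 (its accept is not ε-reachable, so the closure stops there)
  ad — |ε-closure| equals the left operand's closure size = 1 (its accept is not ε-reachable, so the closure stops there)
  cd ∪ ad — new start ε-reaches every alternative's start; none of them accept ε, so the new accept is not reached: |ε-closure| = 1 + 1 + 1 = 3
  (cd ∪ ad)+ — new start ε-reaches only the body's start; the new accept needs a symbol first: |ε-closure| = 1 + 3 = 4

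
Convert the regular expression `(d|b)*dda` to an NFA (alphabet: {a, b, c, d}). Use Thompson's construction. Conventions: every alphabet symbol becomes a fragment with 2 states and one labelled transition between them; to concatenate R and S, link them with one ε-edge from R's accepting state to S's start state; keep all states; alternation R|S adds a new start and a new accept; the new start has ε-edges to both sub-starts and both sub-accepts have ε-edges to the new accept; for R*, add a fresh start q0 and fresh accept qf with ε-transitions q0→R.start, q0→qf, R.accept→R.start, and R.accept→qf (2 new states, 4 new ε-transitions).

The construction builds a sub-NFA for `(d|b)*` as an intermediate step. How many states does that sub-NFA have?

Fragment for `(d|b)*`:
Each of the 2 symbol leaves contributes a 2-state fragment.
  d|b = 6 states
  (d|b)* = 8 states

8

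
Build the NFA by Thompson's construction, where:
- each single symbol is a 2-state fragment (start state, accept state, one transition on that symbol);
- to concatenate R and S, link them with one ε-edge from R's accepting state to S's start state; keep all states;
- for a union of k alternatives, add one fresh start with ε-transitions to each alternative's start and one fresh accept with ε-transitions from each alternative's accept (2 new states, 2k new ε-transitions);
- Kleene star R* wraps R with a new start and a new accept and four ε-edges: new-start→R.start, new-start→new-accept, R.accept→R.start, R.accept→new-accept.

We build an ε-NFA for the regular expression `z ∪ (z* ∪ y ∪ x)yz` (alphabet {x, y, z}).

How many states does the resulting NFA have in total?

18

Per subexpression:
Each of the 6 symbol leaves contributes a 2-state fragment.
  z* — 4 states
  z* ∪ y ∪ x — 10 states
  (z* ∪ y ∪ x)yz — 14 states
  z ∪ (z* ∪ y ∪ x)yz — 18 states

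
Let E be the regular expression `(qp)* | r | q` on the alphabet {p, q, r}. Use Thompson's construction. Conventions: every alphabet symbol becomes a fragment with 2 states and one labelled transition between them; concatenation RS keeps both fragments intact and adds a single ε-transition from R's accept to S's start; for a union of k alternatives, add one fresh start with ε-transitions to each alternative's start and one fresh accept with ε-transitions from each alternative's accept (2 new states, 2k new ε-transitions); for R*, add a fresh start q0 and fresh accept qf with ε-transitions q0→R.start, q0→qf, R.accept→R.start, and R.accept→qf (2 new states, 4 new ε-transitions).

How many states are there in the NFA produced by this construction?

12

Recursing over subexpressions:
Each of the 4 symbol leaves contributes a 2-state fragment.
  qp → 4 states
  (qp)* → 6 states
  (qp)* | r | q → 12 states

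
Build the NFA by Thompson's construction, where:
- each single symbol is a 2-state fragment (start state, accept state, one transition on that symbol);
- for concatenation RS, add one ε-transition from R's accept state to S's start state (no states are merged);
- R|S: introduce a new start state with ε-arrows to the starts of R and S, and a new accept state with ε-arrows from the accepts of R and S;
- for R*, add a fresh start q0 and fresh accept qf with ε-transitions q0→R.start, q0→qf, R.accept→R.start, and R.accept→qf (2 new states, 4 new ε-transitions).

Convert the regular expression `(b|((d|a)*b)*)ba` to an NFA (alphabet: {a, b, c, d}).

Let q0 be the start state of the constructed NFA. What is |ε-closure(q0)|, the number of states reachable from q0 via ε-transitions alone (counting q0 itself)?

Work bottom-up. For each fragment F, track |ε-closure(F.start)| and whether F's accept lies in that closure (i.e. whether F accepts ε). A single-symbol fragment has closure size 1 and does not accept ε.
  d|a — new start ε-reaches every alternative's start; none of them accept ε, so the new accept is not reached: C = 1 + 1 + 1 = 3
  (d|a)* — C = 1 (new start) + 3 (body) + 1 (new accept) = 5
  (d|a)*b — the left operand accepts ε, so the closure extends into the next operand (via the concat ε-link); C = 5 + 1 = 6
  ((d|a)*b)* — C = 1 (new start) + 6 (body) + 1 (new accept) = 8
  b|((d|a)*b)* — C = 1 (new start) + (1 + 8) + 1 (new accept, since some branch ε-reaches its own accept) = 11
  (b|((d|a)*b)*)ba — C = 11 + 1 = 12 (closure spills across the concat boundary because the left factor accepts ε)

12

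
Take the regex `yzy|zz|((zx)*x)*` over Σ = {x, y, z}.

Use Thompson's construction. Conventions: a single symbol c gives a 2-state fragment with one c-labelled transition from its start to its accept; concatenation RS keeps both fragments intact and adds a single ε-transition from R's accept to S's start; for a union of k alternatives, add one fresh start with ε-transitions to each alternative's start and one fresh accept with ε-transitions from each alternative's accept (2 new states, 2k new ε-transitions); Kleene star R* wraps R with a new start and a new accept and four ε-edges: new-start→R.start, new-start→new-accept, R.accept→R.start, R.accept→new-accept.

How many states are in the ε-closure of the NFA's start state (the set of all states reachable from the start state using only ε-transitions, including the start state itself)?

Compute the ε-closure size of each fragment's start state recursively; a symbol fragment's start has no outgoing ε-edge, so its closure is just itself (size 1).
  yzy → |ε-closure| equals the left operand's closure size = 1 (its accept is not ε-reachable, so the closure stops there)
  zz → |ε-closure| equals the left operand's closure size = 1 (its accept is not ε-reachable, so the closure stops there)
  zx → |ε-closure| equals the left operand's closure size = 1 (its accept is not ε-reachable, so the closure stops there)
  (zx)* → new start has ε-edges to the inner start and to the new accept, so |ε-closure| = 2 + 1 = 3
  (zx)*x → |ε-closure| = 3 + 1 = 4 (closure spills across the concat boundary because the left factor accepts ε)
  ((zx)*x)* → new start has ε-edges to the inner start and to the new accept, so |ε-closure| = 2 + 4 = 6
  yzy|zz|((zx)*x)* → |ε-closure| = 1 (new start) + (1 + 1 + 6) + 1 (new accept, since some branch ε-reaches its own accept) = 10

10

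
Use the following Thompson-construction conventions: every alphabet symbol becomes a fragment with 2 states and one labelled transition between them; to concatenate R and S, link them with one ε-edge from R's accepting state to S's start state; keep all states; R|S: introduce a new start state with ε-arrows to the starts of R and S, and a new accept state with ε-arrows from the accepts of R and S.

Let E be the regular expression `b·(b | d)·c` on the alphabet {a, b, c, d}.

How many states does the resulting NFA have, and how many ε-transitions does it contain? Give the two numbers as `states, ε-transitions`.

10, 6

By structural recursion:
Each of the 4 symbol leaves contributes 2 states and 0 ε-transitions.
  b | d = 6 states, 4 ε-transitions
  b·(b | d)·c = 10 states, 6 ε-transitions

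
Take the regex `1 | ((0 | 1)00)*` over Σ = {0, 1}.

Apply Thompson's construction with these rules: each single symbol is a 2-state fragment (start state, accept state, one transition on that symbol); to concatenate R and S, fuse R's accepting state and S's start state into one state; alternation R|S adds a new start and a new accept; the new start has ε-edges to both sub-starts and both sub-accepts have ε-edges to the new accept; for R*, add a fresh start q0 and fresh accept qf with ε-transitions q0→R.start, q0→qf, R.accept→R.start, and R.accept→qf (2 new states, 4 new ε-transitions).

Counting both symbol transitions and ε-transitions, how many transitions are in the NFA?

17

By structural recursion:
Each of the 5 symbol leaves contributes 1 transition (1 symbol, 0 ε).
  0 | 1 → 6 transitions (2 symbol, 4 ε)
  (0 | 1)00 → 8 transitions (4 symbol, 4 ε)
  ((0 | 1)00)* → 12 transitions (4 symbol, 8 ε)
  1 | ((0 | 1)00)* → 17 transitions (5 symbol, 12 ε)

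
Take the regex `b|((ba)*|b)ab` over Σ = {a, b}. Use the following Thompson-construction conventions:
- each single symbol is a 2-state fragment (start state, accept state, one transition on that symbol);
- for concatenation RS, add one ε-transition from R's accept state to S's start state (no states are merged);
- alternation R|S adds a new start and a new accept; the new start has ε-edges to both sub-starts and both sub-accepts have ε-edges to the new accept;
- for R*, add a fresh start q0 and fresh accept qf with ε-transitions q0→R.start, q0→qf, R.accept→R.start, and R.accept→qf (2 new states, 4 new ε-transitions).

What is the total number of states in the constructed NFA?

Building bottom-up:
Each of the 6 symbol leaves contributes a 2-state fragment.
  ba — 4 states
  (ba)* — 6 states
  (ba)*|b — 10 states
  ((ba)*|b)ab — 14 states
  b|((ba)*|b)ab — 18 states

18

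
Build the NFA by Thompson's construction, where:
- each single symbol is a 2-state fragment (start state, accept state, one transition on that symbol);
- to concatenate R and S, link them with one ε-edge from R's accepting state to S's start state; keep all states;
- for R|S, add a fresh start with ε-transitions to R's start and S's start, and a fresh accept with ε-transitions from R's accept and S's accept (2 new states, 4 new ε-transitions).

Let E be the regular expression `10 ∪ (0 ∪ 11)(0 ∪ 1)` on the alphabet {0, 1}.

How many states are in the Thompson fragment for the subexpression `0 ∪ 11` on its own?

8

Fragment for `0 ∪ 11`:
Each of the 3 symbol leaves contributes a 2-state fragment.
  11 = 4 states
  0 ∪ 11 = 8 states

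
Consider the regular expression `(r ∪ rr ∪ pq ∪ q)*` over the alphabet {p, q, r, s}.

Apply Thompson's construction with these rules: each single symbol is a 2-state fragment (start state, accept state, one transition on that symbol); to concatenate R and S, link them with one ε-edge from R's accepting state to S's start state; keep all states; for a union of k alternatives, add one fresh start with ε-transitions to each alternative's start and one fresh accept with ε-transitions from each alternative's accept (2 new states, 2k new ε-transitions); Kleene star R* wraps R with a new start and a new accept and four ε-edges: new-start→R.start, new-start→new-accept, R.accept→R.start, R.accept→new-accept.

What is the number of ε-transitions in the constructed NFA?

14

Per subexpression:
Each of the 6 symbol leaves contributes 0 ε-transitions.
  rr — 1 ε-transition
  pq — 1 ε-transition
  r ∪ rr ∪ pq ∪ q — 10 ε-transitions
  (r ∪ rr ∪ pq ∪ q)* — 14 ε-transitions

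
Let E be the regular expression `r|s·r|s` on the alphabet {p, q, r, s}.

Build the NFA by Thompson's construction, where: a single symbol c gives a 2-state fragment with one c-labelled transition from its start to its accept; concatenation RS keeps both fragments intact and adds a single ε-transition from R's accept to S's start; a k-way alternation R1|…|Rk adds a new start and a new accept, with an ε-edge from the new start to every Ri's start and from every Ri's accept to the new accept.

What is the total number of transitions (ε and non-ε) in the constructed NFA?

By structural recursion:
Each of the 4 symbol leaves contributes 1 transition (1 symbol, 0 ε).
  s·r → 3 transitions (2 symbol, 1 ε)
  r|s·r|s → 11 transitions (4 symbol, 7 ε)

11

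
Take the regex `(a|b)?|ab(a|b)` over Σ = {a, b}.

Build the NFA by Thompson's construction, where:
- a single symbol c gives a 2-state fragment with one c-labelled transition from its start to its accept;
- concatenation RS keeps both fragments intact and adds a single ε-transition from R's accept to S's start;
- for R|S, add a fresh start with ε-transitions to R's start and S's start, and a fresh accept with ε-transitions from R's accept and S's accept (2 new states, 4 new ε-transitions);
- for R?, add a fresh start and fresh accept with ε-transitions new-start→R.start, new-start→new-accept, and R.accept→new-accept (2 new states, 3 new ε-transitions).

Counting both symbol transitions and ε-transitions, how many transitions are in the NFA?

Per subexpression:
Each of the 6 symbol leaves contributes 1 transition (1 symbol, 0 ε).
  a|b = 6 transitions (2 symbol, 4 ε)
  (a|b)? = 9 transitions (2 symbol, 7 ε)
  a|b = 6 transitions (2 symbol, 4 ε)
  ab(a|b) = 10 transitions (4 symbol, 6 ε)
  (a|b)?|ab(a|b) = 23 transitions (6 symbol, 17 ε)

23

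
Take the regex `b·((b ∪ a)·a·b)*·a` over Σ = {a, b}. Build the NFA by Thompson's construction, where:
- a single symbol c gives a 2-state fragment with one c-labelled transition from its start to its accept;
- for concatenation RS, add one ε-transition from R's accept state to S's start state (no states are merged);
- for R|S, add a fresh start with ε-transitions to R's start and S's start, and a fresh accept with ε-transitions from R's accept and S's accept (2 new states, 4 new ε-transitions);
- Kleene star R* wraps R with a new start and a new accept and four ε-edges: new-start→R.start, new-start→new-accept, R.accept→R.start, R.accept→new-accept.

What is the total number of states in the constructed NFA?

16

Bottom-up over the parse tree:
Each of the 6 symbol leaves contributes a 2-state fragment.
  b ∪ a = 6 states
  (b ∪ a)·a·b = 10 states
  ((b ∪ a)·a·b)* = 12 states
  b·((b ∪ a)·a·b)*·a = 16 states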